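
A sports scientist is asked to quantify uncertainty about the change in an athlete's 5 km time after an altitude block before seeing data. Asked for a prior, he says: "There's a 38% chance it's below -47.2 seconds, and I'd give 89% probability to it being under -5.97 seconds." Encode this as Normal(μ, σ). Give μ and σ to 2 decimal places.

The p-quantile of Normal(μ,σ) is μ + z_p·σ, with z_{0.38} = -0.3055 and z_{0.89} = 1.227.
Eliminate σ: μ = (z₂·x₁ − z₁·x₂)/(z₂ − z₁) = (1.227·-47.2 − (-0.3055)·-5.97)/1.532 = -38.98.
Then σ = (x₂ − x₁)/(z₂ − z₁) = (-5.97 − -47.2)/1.532 = 26.91.

μ = -38.98, σ = 26.91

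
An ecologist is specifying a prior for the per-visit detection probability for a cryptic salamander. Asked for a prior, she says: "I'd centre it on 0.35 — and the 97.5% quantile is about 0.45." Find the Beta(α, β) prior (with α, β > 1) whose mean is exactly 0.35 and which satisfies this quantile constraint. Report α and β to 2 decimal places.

α ≈ 32.05, β ≈ 59.52

With mean 0.35 fixed, write α = 0.35s, β = 0.65s where s = α+β.
Need P(θ < 0.45) = 0.975 under Beta(0.35s, 0.65s). Normal approximation: (q−m)/√(m(1−m)/s) ≈ z_{0.975} = 1.96, so s ≈ 0.35·0.65·(1.96)²/(0.45−0.35)² = 87.4.
At s = 87.4: P(θ<0.45) ≈ 0.972. Adjusting to match 0.975 gives s ≈ 91.57.
So α = 0.35·91.57 ≈ 32.05, β = 0.65·91.57 ≈ 59.52.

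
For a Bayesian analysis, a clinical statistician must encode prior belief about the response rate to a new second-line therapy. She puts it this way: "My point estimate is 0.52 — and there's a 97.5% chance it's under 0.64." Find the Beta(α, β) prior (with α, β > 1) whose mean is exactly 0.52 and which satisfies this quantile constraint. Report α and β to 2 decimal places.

α ≈ 33.54, β ≈ 30.96

With mean 0.52 fixed, write α = 0.52s, β = 0.48s where s = α+β.
Need P(θ < 0.64) = 0.975 under Beta(0.52s, 0.48s). Normal approximation: (q−m)/√(m(1−m)/s) ≈ z_{0.975} = 1.96, so s ≈ 0.52·0.48·(1.96)²/(0.64−0.52)² = 66.6.
At s = 66.6: P(θ<0.64) ≈ 0.977. Adjusting to match 0.975 gives s ≈ 64.49.
So α = 0.52·64.49 ≈ 33.54, β = 0.48·64.49 ≈ 30.96.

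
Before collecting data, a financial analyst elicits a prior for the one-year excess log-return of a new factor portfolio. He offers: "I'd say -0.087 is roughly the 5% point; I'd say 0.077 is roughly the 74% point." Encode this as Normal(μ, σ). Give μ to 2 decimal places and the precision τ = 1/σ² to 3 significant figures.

For Normal(μ,σ), the p-quantile is μ + z_p·σ. Here z_{0.05} = -1.645, z_{0.74} = 0.6433.
So -0.087 = μ − 1.645σ and 0.077 = μ + 0.6433σ.
Subtracting: σ = (0.077 − -0.087)/(0.6433 − (-1.645)) = 0.07.
Then μ = -0.087 − (-1.645)·0.07 = 0.03.
Precision τ = 1/σ² = 1/0.07167² = 195.

μ = 0.03, τ = 195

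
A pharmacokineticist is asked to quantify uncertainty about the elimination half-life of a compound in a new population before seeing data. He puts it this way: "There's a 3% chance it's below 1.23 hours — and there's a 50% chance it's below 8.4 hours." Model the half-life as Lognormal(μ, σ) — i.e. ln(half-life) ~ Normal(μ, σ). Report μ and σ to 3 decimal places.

If T ~ Lognormal(μ,σ) then ln T ~ Normal(μ,σ), so the p-quantile of ln T is μ + z_p·σ.
ln(1.23) = 0.207 and ln(8.4) = 2.128; z_{0.03} = -1.881, z_{0.5} = 0.
σ = (2.128 − 0.207)/(0 − (-1.881)) = 1.021.
μ = 0.207 − (-1.881)·1.021 = 2.128.

μ ≈ 2.128, σ ≈ 1.021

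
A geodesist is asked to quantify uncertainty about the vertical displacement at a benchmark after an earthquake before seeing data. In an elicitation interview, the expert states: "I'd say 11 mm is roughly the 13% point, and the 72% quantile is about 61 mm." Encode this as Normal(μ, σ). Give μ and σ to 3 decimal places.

μ = 43.950, σ = 29.253

The p-quantile of Normal(μ,σ) is μ + z_p·σ, with z_{0.13} = -1.126 and z_{0.72} = 0.5828.
Eliminate σ: μ = (z₂·x₁ − z₁·x₂)/(z₂ − z₁) = (0.5828·11 − (-1.126)·61)/1.709 = 43.950.
Then σ = (x₂ − x₁)/(z₂ − z₁) = (61 − 11)/1.709 = 29.253.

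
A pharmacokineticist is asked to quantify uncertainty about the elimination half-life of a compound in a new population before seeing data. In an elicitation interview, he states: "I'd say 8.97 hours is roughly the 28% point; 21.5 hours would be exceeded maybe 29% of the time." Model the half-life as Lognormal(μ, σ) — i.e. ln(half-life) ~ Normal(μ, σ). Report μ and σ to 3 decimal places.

μ ≈ 2.642, σ ≈ 0.769

If T ~ Lognormal(μ,σ) then ln T ~ Normal(μ,σ), so the p-quantile of ln T is μ + z_p·σ.
ln(8.97) = 2.194 and ln(21.5) = 3.068; z_{0.28} = -0.5828, z_{0.71} = 0.5534.
σ = (3.068 − 2.194)/(0.5534 − (-0.5828)) = 0.769.
μ = 2.194 − (-0.5828)·0.769 = 2.642.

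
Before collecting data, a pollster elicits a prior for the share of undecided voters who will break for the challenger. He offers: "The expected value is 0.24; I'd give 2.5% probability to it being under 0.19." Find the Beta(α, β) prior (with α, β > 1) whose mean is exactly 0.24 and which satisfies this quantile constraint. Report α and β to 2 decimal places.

With mean 0.24 fixed, write α = 0.24s, β = 0.76s where s = α+β.
Need P(θ < 0.19) = 0.025 under Beta(0.24s, 0.76s). Normal approximation: (q−m)/√(m(1−m)/s) ≈ z_{0.025} = -1.96, so s ≈ 0.24·0.76·(-1.96)²/(0.19−0.24)² = 280.3.
At s = 280.3: P(θ<0.19) ≈ 0.020. Adjusting to match 0.025 gives s ≈ 258.38.
So α = 0.24·258.38 ≈ 62.01, β = 0.76·258.38 ≈ 196.37.

α ≈ 62.01, β ≈ 196.37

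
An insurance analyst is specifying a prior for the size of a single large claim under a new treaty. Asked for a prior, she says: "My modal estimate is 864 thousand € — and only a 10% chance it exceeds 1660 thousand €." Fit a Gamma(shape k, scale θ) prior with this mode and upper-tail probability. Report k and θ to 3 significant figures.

k ≈ 5.49, θ ≈ 193

Gamma(k,θ) with k>1 has mode (k−1)θ, so θ = 864/(k−1).
Need P(X < 1660) = 0.9 with θ tied to k this way. Start at k = 2, θ = 864: P(X<1660) ≈ 0.572.
Too low — raise k to concentrate. Iterating converges to k ≈ 5.49.
Then θ = 864/(5.49−1) ≈ 193.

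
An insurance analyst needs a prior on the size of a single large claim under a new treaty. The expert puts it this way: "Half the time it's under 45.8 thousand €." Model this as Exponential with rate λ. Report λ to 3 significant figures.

Exponential median = ln 2 / λ, so λ = ln 2 / 45.8 = 0.0151.

λ ≈ 0.0151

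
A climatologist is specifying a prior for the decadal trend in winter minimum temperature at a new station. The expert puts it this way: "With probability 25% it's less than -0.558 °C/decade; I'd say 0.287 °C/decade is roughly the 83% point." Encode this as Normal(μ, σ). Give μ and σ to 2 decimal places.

μ = -0.21, σ = 0.52

For Normal(μ,σ), the p-quantile is μ + z_p·σ. Here z_{0.25} = -0.6745, z_{0.83} = 0.9542.
So -0.558 = μ − 0.6745σ and 0.287 = μ + 0.9542σ.
Subtracting: σ = (0.287 − -0.558)/(0.9542 − (-0.6745)) = 0.52.
Then μ = -0.558 − (-0.6745)·0.52 = -0.21.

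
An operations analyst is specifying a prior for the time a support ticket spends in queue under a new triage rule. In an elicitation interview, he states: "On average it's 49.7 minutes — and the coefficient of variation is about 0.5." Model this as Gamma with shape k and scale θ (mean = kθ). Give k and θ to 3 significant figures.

For Gamma(k, scale θ): mean = kθ, variance = kθ², so CV = 1/√k.
CV = 0.5, hence k = 1/CV² = 4.
Then θ = mean/k = 49.7/4 = 12.4.

k ≈ 4, θ ≈ 12.4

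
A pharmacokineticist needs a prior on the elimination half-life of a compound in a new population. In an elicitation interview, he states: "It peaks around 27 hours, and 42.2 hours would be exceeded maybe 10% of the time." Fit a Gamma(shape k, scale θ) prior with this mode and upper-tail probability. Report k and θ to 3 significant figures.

k ≈ 10.4, θ ≈ 2.88

Gamma(k,θ) with k>1 has mode (k−1)θ, so θ = 27/(k−1).
Need P(X < 42.2) = 0.9 with θ tied to k this way. Start at k = 2, θ = 27: P(X<42.2) ≈ 0.463.
Too low — raise k to concentrate. Iterating converges to k ≈ 10.4.
Then θ = 27/(10.4−1) ≈ 2.88.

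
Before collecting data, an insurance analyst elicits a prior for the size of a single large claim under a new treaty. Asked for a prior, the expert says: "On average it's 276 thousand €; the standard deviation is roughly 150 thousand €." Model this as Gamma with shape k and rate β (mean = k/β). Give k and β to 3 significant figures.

k ≈ 3.39, β ≈ 0.0123

For Gamma(k, rate β): mean = k/β, variance = k/β², so CV = 1/√k.
CV = SD/mean = 150/276 = 0.5435, hence k = 1/CV² = 3.39.
Then β = k/mean = 3.39/276 = 0.0123.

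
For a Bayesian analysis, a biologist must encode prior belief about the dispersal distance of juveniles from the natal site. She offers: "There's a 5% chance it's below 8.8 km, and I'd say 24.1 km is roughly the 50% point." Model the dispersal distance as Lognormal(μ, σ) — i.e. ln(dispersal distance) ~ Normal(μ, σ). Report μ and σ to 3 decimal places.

If T ~ Lognormal(μ,σ) then ln T ~ Normal(μ,σ), so the p-quantile of ln T is μ + z_p·σ.
ln(8.8) = 2.175 and ln(24.1) = 3.182; z_{0.05} = -1.645, z_{0.5} = 0.
σ = (3.182 − 2.175)/(0 − (-1.645)) = 0.612.
μ = 2.175 − (-1.645)·0.612 = 3.182.

μ ≈ 3.182, σ ≈ 0.612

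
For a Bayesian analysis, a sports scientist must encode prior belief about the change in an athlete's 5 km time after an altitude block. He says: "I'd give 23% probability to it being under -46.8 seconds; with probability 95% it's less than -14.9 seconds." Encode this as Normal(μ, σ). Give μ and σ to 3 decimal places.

The p-quantile of Normal(μ,σ) is μ + z_p·σ, with z_{0.23} = -0.7388 and z_{0.95} = 1.645.
Eliminate σ: μ = (z₂·x₁ − z₁·x₂)/(z₂ − z₁) = (1.645·-46.8 − (-0.7388)·-14.9)/2.384 = -36.912.
Then σ = (x₂ − x₁)/(z₂ − z₁) = (-14.9 − -46.8)/2.384 = 13.383.

μ = -36.912, σ = 13.383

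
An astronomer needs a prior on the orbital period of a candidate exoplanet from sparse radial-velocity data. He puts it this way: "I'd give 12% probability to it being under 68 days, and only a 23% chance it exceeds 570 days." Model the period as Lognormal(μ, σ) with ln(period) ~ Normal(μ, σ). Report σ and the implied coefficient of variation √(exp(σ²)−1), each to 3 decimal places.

If T ~ Lognormal(μ,σ) then ln T ~ Normal(μ,σ), so the p-quantile of ln T is μ + z_p·σ.
ln(68) = 4.22 and ln(570) = 6.346; z_{0.12} = -1.175, z_{0.77} = 0.7388.
σ = (6.346 − 4.22)/(0.7388 − (-1.175)) = 1.111.
μ = 4.22 − (-1.175)·1.111 = 5.525.
CV = √(exp(σ²)−1) = √(exp(1.2342)−1) = 1.561.

σ ≈ 1.111, CV ≈ 1.561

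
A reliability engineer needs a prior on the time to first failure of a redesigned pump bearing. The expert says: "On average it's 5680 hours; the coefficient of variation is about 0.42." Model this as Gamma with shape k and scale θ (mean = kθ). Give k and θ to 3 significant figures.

k ≈ 5.67, θ ≈ 1000

For Gamma(k, scale θ): mean = kθ, variance = kθ², so CV = 1/√k.
CV = 0.42, hence k = 1/CV² = 5.67.
Then θ = mean/k = 5680/5.67 = 1000.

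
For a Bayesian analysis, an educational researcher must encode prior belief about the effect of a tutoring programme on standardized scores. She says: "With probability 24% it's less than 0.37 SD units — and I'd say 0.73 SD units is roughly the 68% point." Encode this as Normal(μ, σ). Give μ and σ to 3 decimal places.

The p-quantile of Normal(μ,σ) is μ + z_p·σ, with z_{0.24} = -0.7063 and z_{0.68} = 0.4677.
Eliminate σ: μ = (z₂·x₁ − z₁·x₂)/(z₂ − z₁) = (0.4677·0.37 − (-0.7063)·0.73)/1.174 = 0.587.
Then σ = (x₂ − x₁)/(z₂ − z₁) = (0.73 − 0.37)/1.174 = 0.307.

μ = 0.587, σ = 0.307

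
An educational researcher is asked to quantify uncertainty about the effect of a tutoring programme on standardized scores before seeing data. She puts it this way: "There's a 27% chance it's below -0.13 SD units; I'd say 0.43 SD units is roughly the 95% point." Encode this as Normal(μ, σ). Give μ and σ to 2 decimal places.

μ = 0.02, σ = 0.25

The p-quantile of Normal(μ,σ) is μ + z_p·σ, with z_{0.27} = -0.6128 and z_{0.95} = 1.645.
Eliminate σ: μ = (z₂·x₁ − z₁·x₂)/(z₂ − z₁) = (1.645·-0.13 − (-0.6128)·0.43)/2.258 = 0.02.
Then σ = (x₂ − x₁)/(z₂ − z₁) = (0.43 − -0.13)/2.258 = 0.25.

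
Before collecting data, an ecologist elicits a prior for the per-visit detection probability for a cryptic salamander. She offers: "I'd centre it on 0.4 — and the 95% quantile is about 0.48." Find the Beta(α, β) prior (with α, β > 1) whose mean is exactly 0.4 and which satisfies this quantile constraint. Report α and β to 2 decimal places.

α ≈ 41.37, β ≈ 62.05

With mean 0.4 fixed, write α = 0.4s, β = 0.6s where s = α+β.
Need P(θ < 0.48) = 0.95 under Beta(0.4s, 0.6s). Normal approximation: (q−m)/√(m(1−m)/s) ≈ z_{0.95} = 1.64, so s ≈ 0.4·0.6·(1.64)²/(0.48−0.4)² = 101.5.
At s = 101.5: P(θ<0.48) ≈ 0.948. Adjusting to match 0.95 gives s ≈ 103.42.
So α = 0.4·103.42 ≈ 41.37, β = 0.6·103.42 ≈ 62.05.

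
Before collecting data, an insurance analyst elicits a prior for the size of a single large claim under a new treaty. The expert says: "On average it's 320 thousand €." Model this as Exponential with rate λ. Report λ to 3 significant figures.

λ ≈ 0.00313

Exponential mean = 1/λ, so λ = 1/320.0 = 0.00313.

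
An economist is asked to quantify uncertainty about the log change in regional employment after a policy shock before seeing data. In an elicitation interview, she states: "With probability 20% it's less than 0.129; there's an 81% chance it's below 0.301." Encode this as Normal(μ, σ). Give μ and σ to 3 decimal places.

For Normal(μ,σ), the p-quantile is μ + z_p·σ. Here z_{0.2} = -0.8416, z_{0.81} = 0.8779.
So 0.129 = μ − 0.8416σ and 0.301 = μ + 0.8779σ.
Subtracting: σ = (0.301 − 0.129)/(0.8779 − (-0.8416)) = 0.100.
Then μ = 0.129 − (-0.8416)·0.100 = 0.213.

μ = 0.213, σ = 0.100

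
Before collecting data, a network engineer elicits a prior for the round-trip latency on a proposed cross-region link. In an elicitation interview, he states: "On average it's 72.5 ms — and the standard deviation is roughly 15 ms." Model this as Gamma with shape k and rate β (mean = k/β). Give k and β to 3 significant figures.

k ≈ 23.4, β ≈ 0.322

For Gamma(k, rate β): mean = k/β, variance = k/β², so CV = 1/√k.
CV = SD/mean = 15/72.5 = 0.2069, hence k = 1/CV² = 23.4.
Then β = k/mean = 23.4/72.5 = 0.322.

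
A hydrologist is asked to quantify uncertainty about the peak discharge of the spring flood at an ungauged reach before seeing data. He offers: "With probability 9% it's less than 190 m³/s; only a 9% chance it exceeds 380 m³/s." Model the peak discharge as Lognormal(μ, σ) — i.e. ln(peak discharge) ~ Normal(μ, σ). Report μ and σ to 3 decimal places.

μ ≈ 5.594, σ ≈ 0.258

If T ~ Lognormal(μ,σ) then ln T ~ Normal(μ,σ), so the p-quantile of ln T is μ + z_p·σ.
ln(190) = 5.247 and ln(380) = 5.94; z_{0.09} = -1.341, z_{0.91} = 1.341.
σ = (5.94 − 5.247)/(1.341 − (-1.341)) = 0.258.
μ = 5.247 − (-1.341)·0.258 = 5.594.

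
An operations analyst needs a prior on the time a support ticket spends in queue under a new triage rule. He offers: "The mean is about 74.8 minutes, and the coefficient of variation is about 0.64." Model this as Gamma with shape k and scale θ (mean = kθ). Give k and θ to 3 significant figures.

k ≈ 2.44, θ ≈ 30.6

For Gamma(k, scale θ): mean = kθ, variance = kθ², so CV = 1/√k.
CV = 0.64, hence k = 1/CV² = 2.44.
Then θ = mean/k = 74.8/2.44 = 30.6.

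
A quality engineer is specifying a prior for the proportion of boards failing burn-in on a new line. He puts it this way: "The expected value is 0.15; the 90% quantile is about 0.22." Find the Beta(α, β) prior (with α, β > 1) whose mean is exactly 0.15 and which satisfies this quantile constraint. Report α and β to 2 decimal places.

With mean 0.15 fixed, write α = 0.15s, β = 0.85s where s = α+β.
Need P(θ < 0.22) = 0.9 under Beta(0.15s, 0.85s). Normal approximation: (q−m)/√(m(1−m)/s) ≈ z_{0.9} = 1.28, so s ≈ 0.15·0.85·(1.28)²/(0.22−0.15)² = 42.7.
At s = 42.7: P(θ<0.22) ≈ 0.894. Adjusting to match 0.9 gives s ≈ 45.67.
So α = 0.15·45.67 ≈ 6.85, β = 0.85·45.67 ≈ 38.82.

α ≈ 6.85, β ≈ 38.82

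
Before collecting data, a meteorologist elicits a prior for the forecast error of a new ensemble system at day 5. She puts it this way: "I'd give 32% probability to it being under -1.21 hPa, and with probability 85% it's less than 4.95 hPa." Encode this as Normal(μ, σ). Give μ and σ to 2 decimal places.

μ = 0.71, σ = 4.10

The p-quantile of Normal(μ,σ) is μ + z_p·σ, with z_{0.32} = -0.4677 and z_{0.85} = 1.036.
Eliminate σ: μ = (z₂·x₁ − z₁·x₂)/(z₂ − z₁) = (1.036·-1.21 − (-0.4677)·4.95)/1.504 = 0.71.
Then σ = (x₂ − x₁)/(z₂ − z₁) = (4.95 − -1.21)/1.504 = 4.10.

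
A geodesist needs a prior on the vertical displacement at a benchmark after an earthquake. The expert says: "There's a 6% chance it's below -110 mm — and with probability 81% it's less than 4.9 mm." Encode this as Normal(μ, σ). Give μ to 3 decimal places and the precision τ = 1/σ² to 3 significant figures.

μ = -36.565, τ = 0.000448

For Normal(μ,σ), the p-quantile is μ + z_p·σ. Here z_{0.06} = -1.555, z_{0.81} = 0.8779.
So -110 = μ − 1.555σ and 4.9 = μ + 0.8779σ.
Subtracting: σ = (4.9 − -110)/(0.8779 − (-1.555)) = 47.232.
Then μ = -110 − (-1.555)·47.232 = -36.565.
Precision τ = 1/σ² = 1/47.23² = 0.000448.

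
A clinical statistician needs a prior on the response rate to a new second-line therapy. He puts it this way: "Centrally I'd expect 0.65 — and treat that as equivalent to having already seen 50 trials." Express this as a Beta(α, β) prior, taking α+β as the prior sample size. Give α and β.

α = 32.5, β = 17.5

Under the effective-sample-size interpretation, Beta(α, β) has prior mean α/(α+β) and prior sample size α+β.
So α+β = 50 and α/(α+β) = 0.65, giving α = 0.65·50 = 32.5 and β = 50 − 32.5 = 17.5.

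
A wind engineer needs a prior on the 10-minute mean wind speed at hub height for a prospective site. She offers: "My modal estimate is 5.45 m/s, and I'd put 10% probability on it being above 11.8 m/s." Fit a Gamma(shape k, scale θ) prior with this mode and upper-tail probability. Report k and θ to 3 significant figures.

k ≈ 4.22, θ ≈ 1.69

Gamma(k,θ) with k>1 has mode (k−1)θ, so θ = 5.45/(k−1).
Need P(X < 11.8) = 0.9 with θ tied to k this way. Start at k = 2, θ = 5.45: P(X<11.8) ≈ 0.637.
Too low — raise k to concentrate. Iterating converges to k ≈ 4.22.
Then θ = 5.45/(4.22−1) ≈ 1.69.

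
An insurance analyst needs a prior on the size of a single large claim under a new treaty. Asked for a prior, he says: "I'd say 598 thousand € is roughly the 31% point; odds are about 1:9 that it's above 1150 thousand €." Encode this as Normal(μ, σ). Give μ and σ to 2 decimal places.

μ = 751.99, σ = 310.57

For Normal(μ,σ), the p-quantile is μ + z_p·σ. Here z_{0.31} = -0.4959, z_{0.9} = 1.282.
So 598 = μ − 0.4959σ and 1150 = μ + 1.282σ.
Subtracting: σ = (1150 − 598)/(1.282 − (-0.4959)) = 310.57.
Then μ = 598 − (-0.4959)·310.57 = 751.99.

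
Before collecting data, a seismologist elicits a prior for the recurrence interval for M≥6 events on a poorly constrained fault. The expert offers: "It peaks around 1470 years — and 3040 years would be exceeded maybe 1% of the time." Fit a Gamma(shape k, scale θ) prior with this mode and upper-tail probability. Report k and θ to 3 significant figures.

k ≈ 10.2, θ ≈ 159

Gamma(k,θ) with k>1 has mode (k−1)θ, so θ = 1470/(k−1).
Need P(X < 3040) = 0.99 with θ tied to k this way. Start at k = 2, θ = 1470: P(X<3040) ≈ 0.612.
Too low — raise k to concentrate. Iterating converges to k ≈ 10.2.
Then θ = 1470/(10.2−1) ≈ 159.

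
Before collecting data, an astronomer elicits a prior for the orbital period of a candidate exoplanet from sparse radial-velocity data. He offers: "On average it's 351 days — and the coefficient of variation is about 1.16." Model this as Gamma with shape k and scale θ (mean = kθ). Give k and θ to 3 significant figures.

k ≈ 0.743, θ ≈ 472

For Gamma(k, scale θ): mean = kθ, variance = kθ², so CV = 1/√k.
CV = 1.16, hence k = 1/CV² = 0.743.
Then θ = mean/k = 351/0.743 = 472.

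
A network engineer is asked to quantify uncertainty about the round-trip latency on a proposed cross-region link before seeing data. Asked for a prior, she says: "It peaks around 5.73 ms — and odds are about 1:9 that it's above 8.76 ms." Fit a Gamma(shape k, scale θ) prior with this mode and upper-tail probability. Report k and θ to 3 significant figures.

Gamma(k,θ) with k>1 has mode (k−1)θ, so θ = 5.73/(k−1).
Need P(X < 8.76) = 0.9 with θ tied to k this way. Start at k = 2, θ = 5.73: P(X<8.76) ≈ 0.452.
Too low — raise k to concentrate. Iterating converges to k ≈ 11.4.
Then θ = 5.73/(11.4−1) ≈ 0.553.

k ≈ 11.4, θ ≈ 0.553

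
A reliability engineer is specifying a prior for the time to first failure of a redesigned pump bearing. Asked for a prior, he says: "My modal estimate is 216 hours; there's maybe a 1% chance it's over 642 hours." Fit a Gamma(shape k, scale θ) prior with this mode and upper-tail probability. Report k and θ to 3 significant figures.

Gamma(k,θ) with k>1 has mode (k−1)θ, so θ = 216/(k−1).
Need P(X < 642) = 0.99 with θ tied to k this way. Start at k = 2, θ = 216: P(X<642) ≈ 0.797.
Too low — raise k to concentrate. Iterating converges to k ≈ 4.8.
Then θ = 216/(4.8−1) ≈ 56.8.

k ≈ 4.8, θ ≈ 56.8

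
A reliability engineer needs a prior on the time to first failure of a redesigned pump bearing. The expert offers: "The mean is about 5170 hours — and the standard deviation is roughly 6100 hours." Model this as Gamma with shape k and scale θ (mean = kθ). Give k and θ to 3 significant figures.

k ≈ 0.718, θ ≈ 7200

For Gamma(k, scale θ): mean = kθ, variance = kθ², so CV = 1/√k.
CV = SD/mean = 6100/5170 = 1.18, hence k = 1/CV² = 0.718.
Then θ = mean/k = 5170/0.718 = 7200.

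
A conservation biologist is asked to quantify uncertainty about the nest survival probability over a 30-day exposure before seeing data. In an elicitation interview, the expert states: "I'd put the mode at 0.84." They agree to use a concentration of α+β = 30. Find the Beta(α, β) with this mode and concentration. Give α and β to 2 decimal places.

For α,β > 1 the Beta mode is (α−1)/(α+β−2). With α+β = 30, the mode is (α−1)/28.
Set (α−1)/28 = 0.84 → α = 1 + 0.84·28 = 24.52.
β = 30 − α = 5.48.

α = 24.52, β = 5.48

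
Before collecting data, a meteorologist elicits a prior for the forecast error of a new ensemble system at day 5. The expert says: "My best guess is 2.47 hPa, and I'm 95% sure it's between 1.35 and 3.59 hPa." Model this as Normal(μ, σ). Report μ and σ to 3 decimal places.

A symmetric 95% interval runs μ ± z·σ with z = 1.96.
Half-width = 1.12, so σ = 1.12/1.96 = 0.571.
μ is the stated best guess, 2.470.

μ = 2.470, σ = 0.571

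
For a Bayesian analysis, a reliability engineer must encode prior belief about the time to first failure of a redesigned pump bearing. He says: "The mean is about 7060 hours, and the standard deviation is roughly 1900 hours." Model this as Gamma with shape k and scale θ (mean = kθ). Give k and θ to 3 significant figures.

k ≈ 13.8, θ ≈ 511

For Gamma(k, scale θ): mean = kθ, variance = kθ², so CV = 1/√k.
CV = SD/mean = 1900/7060 = 0.2691, hence k = 1/CV² = 13.8.
Then θ = mean/k = 7060/13.8 = 511.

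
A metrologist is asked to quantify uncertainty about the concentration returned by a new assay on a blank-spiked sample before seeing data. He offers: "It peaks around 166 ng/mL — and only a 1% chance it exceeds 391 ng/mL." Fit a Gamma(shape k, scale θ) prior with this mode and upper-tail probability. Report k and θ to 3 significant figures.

k ≈ 7.48, θ ≈ 25.6

Gamma(k,θ) with k>1 has mode (k−1)θ, so θ = 166/(k−1).
Need P(X < 391) = 0.99 with θ tied to k this way. Start at k = 2, θ = 166: P(X<391) ≈ 0.682.
Too low — raise k to concentrate. Iterating converges to k ≈ 7.48.
Then θ = 166/(7.48−1) ≈ 25.6.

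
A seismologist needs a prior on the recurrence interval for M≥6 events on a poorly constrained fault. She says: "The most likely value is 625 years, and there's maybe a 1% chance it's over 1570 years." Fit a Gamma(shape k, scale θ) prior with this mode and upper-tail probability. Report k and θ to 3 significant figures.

Gamma(k,θ) with k>1 has mode (k−1)θ, so θ = 625/(k−1).
Need P(X < 1570) = 0.99 with θ tied to k this way. Start at k = 2, θ = 625: P(X<1570) ≈ 0.715.
Too low — raise k to concentrate. Iterating converges to k ≈ 6.53.
Then θ = 625/(6.53−1) ≈ 113.

k ≈ 6.53, θ ≈ 113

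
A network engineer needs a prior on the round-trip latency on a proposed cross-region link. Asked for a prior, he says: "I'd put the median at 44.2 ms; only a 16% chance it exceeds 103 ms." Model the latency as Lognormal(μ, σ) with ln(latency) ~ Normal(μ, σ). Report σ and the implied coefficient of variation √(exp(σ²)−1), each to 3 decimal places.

If T ~ Lognormal(μ,σ) then ln T ~ Normal(μ,σ), so the p-quantile of ln T is μ + z_p·σ.
ln(44.2) = 3.789 and ln(103) = 4.635; z_{0.5} = 0, z_{0.84} = 0.9945.
σ = (4.635 − 3.789)/(0.9945 − (0)) = 0.851.
μ = 3.789 − (0)·0.851 = 3.789.
CV = √(exp(σ²)−1) = √(exp(0.7237)−1) = 1.031.

σ ≈ 0.851, CV ≈ 1.031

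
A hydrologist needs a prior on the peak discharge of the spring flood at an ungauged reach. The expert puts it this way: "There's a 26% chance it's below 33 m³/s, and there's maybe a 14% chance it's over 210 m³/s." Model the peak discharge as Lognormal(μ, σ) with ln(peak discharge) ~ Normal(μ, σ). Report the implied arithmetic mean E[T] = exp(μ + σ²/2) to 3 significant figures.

If T ~ Lognormal(μ,σ) then ln T ~ Normal(μ,σ), so the p-quantile of ln T is μ + z_p·σ.
ln(33) = 3.497 and ln(210) = 5.347; z_{0.26} = -0.6433, z_{0.86} = 1.08.
σ = (5.347 − 3.497)/(1.08 − (-0.6433)) = 1.074.
μ = 3.497 − (-0.6433)·1.074 = 4.187.
E[T] = exp(μ + σ²/2) = exp(4.187 + 0.5764) = 117 m³/s.

E[T] ≈ 117 m³/s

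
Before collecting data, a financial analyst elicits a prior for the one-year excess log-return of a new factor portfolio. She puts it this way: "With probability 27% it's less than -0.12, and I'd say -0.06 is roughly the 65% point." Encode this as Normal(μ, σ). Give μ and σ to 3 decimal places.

μ = -0.083, σ = 0.060

For Normal(μ,σ), the p-quantile is μ + z_p·σ. Here z_{0.27} = -0.6128, z_{0.65} = 0.3853.
So -0.12 = μ − 0.6128σ and -0.06 = μ + 0.3853σ.
Subtracting: σ = (-0.06 − -0.12)/(0.3853 − (-0.6128)) = 0.060.
Then μ = -0.12 − (-0.6128)·0.060 = -0.083.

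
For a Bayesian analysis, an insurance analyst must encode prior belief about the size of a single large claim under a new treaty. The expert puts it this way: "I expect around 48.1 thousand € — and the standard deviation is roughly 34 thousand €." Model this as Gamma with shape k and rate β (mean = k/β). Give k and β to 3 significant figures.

k ≈ 2, β ≈ 0.0416

For Gamma(k, rate β): mean = k/β, variance = k/β², so CV = 1/√k.
CV = SD/mean = 34/48.1 = 0.7069, hence k = 1/CV² = 2.
Then β = k/mean = 2/48.1 = 0.0416.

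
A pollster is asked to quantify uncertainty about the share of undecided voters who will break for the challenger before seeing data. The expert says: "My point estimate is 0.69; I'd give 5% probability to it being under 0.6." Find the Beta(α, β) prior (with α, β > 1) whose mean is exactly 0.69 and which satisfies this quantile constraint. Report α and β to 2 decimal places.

With mean 0.69 fixed, write α = 0.69s, β = 0.31s where s = α+β.
Need P(θ < 0.6) = 0.05 under Beta(0.69s, 0.31s). Normal approximation: (q−m)/√(m(1−m)/s) ≈ z_{0.05} = -1.64, so s ≈ 0.69·0.31·(-1.64)²/(0.6−0.69)² = 71.4.
At s = 71.4: P(θ<0.6) ≈ 0.054. Adjusting to match 0.05 gives s ≈ 75.24.
So α = 0.69·75.24 ≈ 51.92, β = 0.31·75.24 ≈ 23.32.

α ≈ 51.92, β ≈ 23.32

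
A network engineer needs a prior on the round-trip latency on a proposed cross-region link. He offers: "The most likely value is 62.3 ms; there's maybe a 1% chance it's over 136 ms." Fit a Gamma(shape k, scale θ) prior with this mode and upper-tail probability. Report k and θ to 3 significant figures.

Gamma(k,θ) with k>1 has mode (k−1)θ, so θ = 62.3/(k−1).
Need P(X < 136) = 0.99 with θ tied to k this way. Start at k = 2, θ = 62.3: P(X<136) ≈ 0.641.
Too low — raise k to concentrate. Iterating converges to k ≈ 8.92.
Then θ = 62.3/(8.92−1) ≈ 7.86.

k ≈ 8.92, θ ≈ 7.86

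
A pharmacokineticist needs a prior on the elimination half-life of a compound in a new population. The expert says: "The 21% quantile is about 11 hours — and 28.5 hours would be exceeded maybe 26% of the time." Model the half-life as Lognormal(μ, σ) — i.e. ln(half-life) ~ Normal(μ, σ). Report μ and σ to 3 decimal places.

μ ≈ 2.927, σ ≈ 0.657

If T ~ Lognormal(μ,σ) then ln T ~ Normal(μ,σ), so the p-quantile of ln T is μ + z_p·σ.
ln(11) = 2.398 and ln(28.5) = 3.35; z_{0.21} = -0.8064, z_{0.74} = 0.6433.
σ = (3.35 − 2.398)/(0.6433 − (-0.8064)) = 0.657.
μ = 2.398 − (-0.8064)·0.657 = 2.927.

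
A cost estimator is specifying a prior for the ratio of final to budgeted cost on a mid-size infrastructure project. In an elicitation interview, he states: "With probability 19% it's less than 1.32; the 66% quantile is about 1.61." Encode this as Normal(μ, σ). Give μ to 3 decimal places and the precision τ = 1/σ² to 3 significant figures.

μ = 1.517, τ = 19.8

For Normal(μ,σ), the p-quantile is μ + z_p·σ. Here z_{0.19} = -0.8779, z_{0.66} = 0.4125.
So 1.32 = μ − 0.8779σ and 1.61 = μ + 0.4125σ.
Subtracting: σ = (1.61 − 1.32)/(0.4125 − (-0.8779)) = 0.225.
Then μ = 1.32 − (-0.8779)·0.225 = 1.517.
Precision τ = 1/σ² = 1/0.2247² = 19.8.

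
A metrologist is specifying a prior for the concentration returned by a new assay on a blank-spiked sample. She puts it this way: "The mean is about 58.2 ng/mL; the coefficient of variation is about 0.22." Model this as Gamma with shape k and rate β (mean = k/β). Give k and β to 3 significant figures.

For Gamma(k, rate β): mean = k/β, variance = k/β², so CV = 1/√k.
CV = 0.22, hence k = 1/CV² = 20.7.
Then β = k/mean = 20.7/58.2 = 0.355.

k ≈ 20.7, β ≈ 0.355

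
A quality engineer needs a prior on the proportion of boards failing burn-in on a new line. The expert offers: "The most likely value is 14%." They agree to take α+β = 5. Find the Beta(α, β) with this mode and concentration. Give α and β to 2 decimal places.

α = 1.42, β = 3.58

For α,β > 1 the Beta mode is (α−1)/(α+β−2). With α+β = 5, the mode is (α−1)/3.
Set (α−1)/3 = 0.14 → α = 1 + 0.14·3 = 1.42.
β = 5 − α = 3.58.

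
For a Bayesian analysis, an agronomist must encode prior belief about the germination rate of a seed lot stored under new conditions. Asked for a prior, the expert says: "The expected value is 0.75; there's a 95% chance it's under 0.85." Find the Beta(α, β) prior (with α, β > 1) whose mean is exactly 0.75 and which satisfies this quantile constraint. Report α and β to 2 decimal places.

α ≈ 32.58, β ≈ 10.86

With mean 0.75 fixed, write α = 0.75s, β = 0.25s where s = α+β.
Need P(θ < 0.85) = 0.95 under Beta(0.75s, 0.25s). Normal approximation: (q−m)/√(m(1−m)/s) ≈ z_{0.95} = 1.64, so s ≈ 0.75·0.25·(1.64)²/(0.85−0.75)² = 50.7.
At s = 50.7: P(θ<0.85) ≈ 0.963. Adjusting to match 0.95 gives s ≈ 43.44.
So α = 0.75·43.44 ≈ 32.58, β = 0.25·43.44 ≈ 10.86.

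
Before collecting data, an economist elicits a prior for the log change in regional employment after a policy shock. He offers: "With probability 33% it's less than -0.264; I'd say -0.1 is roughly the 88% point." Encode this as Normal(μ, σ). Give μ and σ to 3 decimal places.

The p-quantile of Normal(μ,σ) is μ + z_p·σ, with z_{0.33} = -0.4399 and z_{0.88} = 1.175.
Eliminate σ: μ = (z₂·x₁ − z₁·x₂)/(z₂ − z₁) = (1.175·-0.264 − (-0.4399)·-0.1)/1.615 = -0.219.
Then σ = (x₂ − x₁)/(z₂ − z₁) = (-0.1 − -0.264)/1.615 = 0.102.

μ = -0.219, σ = 0.102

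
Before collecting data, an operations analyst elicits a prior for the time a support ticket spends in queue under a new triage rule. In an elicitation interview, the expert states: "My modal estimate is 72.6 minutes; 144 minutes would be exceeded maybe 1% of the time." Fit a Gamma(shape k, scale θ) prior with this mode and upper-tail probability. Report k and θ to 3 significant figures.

Gamma(k,θ) with k>1 has mode (k−1)θ, so θ = 72.6/(k−1).
Need P(X < 144) = 0.99 with θ tied to k this way. Start at k = 2, θ = 72.6: P(X<144) ≈ 0.590.
Too low — raise k to concentrate. Iterating converges to k ≈ 11.5.
Then θ = 72.6/(11.5−1) ≈ 6.92.

k ≈ 11.5, θ ≈ 6.92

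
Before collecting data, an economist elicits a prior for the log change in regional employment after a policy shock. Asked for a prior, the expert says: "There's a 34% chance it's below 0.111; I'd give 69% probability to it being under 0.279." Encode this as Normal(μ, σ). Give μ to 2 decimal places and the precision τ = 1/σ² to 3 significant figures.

μ = 0.19, τ = 29.2

For Normal(μ,σ), the p-quantile is μ + z_p·σ. Here z_{0.34} = -0.4125, z_{0.69} = 0.4959.
So 0.111 = μ − 0.4125σ and 0.279 = μ + 0.4959σ.
Subtracting: σ = (0.279 − 0.111)/(0.4959 − (-0.4125)) = 0.18.
Then μ = 0.111 − (-0.4125)·0.18 = 0.19.
Precision τ = 1/σ² = 1/0.185² = 29.2.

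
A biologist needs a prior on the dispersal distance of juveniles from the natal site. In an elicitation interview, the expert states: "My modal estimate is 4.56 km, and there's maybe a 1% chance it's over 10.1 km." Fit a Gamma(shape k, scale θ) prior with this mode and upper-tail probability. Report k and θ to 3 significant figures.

Gamma(k,θ) with k>1 has mode (k−1)θ, so θ = 4.56/(k−1).
Need P(X < 10.1) = 0.99 with θ tied to k this way. Start at k = 2, θ = 4.56: P(X<10.1) ≈ 0.649.
Too low — raise k to concentrate. Iterating converges to k ≈ 8.61.
Then θ = 4.56/(8.61−1) ≈ 0.599.

k ≈ 8.61, θ ≈ 0.599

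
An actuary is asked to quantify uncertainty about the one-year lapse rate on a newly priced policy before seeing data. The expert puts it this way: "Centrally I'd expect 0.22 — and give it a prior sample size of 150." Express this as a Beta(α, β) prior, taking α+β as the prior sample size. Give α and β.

α = 33, β = 117

Under the effective-sample-size interpretation, Beta(α, β) has prior mean α/(α+β) and prior sample size α+β.
So α+β = 150 and α/(α+β) = 0.22, giving α = 0.22·150 = 33 and β = 150 − 33 = 117.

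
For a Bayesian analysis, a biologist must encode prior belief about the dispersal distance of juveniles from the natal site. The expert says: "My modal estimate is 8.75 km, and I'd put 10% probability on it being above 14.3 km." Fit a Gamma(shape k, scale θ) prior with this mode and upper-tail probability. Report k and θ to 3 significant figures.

Gamma(k,θ) with k>1 has mode (k−1)θ, so θ = 8.75/(k−1).
Need P(X < 14.3) = 0.9 with θ tied to k this way. Start at k = 2, θ = 8.75: P(X<14.3) ≈ 0.486.
Too low — raise k to concentrate. Iterating converges to k ≈ 8.81.
Then θ = 8.75/(8.81−1) ≈ 1.12.

k ≈ 8.81, θ ≈ 1.12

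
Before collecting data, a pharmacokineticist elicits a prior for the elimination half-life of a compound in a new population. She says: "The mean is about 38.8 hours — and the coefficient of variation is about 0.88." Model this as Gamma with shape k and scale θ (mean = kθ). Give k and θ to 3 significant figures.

k ≈ 1.29, θ ≈ 30

For Gamma(k, scale θ): mean = kθ, variance = kθ², so CV = 1/√k.
CV = 0.88, hence k = 1/CV² = 1.29.
Then θ = mean/k = 38.8/1.29 = 30.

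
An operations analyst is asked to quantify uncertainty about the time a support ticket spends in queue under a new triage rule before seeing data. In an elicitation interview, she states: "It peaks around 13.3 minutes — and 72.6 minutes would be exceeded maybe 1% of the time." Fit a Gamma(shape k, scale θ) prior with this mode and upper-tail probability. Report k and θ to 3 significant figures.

k ≈ 2.32, θ ≈ 10

Gamma(k,θ) with k>1 has mode (k−1)θ, so θ = 13.3/(k−1).
Need P(X < 72.6) = 0.99 with θ tied to k this way. Start at k = 2, θ = 13.3: P(X<72.6) ≈ 0.972.
Too low — raise k to concentrate. Iterating converges to k ≈ 2.32.
Then θ = 13.3/(2.32−1) ≈ 10.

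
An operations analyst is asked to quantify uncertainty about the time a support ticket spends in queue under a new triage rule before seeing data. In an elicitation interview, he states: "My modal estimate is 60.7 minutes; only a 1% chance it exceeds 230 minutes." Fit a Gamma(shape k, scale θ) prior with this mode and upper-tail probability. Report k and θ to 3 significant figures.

k ≈ 3.39, θ ≈ 25.4

Gamma(k,θ) with k>1 has mode (k−1)θ, so θ = 60.7/(k−1).
Need P(X < 230) = 0.99 with θ tied to k this way. Start at k = 2, θ = 60.7: P(X<230) ≈ 0.892.
Too low — raise k to concentrate. Iterating converges to k ≈ 3.39.
Then θ = 60.7/(3.39−1) ≈ 25.4.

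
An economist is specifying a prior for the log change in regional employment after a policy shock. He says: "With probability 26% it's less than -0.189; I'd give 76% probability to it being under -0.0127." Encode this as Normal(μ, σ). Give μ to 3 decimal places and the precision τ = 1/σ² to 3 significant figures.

For Normal(μ,σ), the p-quantile is μ + z_p·σ. Here z_{0.26} = -0.6433, z_{0.76} = 0.7063.
So -0.189 = μ − 0.6433σ and -0.0127 = μ + 0.7063σ.
Subtracting: σ = (-0.0127 − -0.189)/(0.7063 − (-0.6433)) = 0.131.
Then μ = -0.189 − (-0.6433)·0.131 = -0.105.
Precision τ = 1/σ² = 1/0.1306² = 58.6.

μ = -0.105, τ = 58.6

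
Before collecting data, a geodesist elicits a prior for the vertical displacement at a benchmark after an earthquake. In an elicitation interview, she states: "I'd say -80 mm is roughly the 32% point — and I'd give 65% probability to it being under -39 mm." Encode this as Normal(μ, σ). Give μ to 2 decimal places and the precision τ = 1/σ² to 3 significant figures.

μ = -57.52, τ = 0.000433

For Normal(μ,σ), the p-quantile is μ + z_p·σ. Here z_{0.32} = -0.4677, z_{0.65} = 0.3853.
So -80 = μ − 0.4677σ and -39 = μ + 0.3853σ.
Subtracting: σ = (-39 − -80)/(0.3853 − (-0.4677)) = 48.06.
Then μ = -80 − (-0.4677)·48.06 = -57.52.
Precision τ = 1/σ² = 1/48.06² = 0.000433.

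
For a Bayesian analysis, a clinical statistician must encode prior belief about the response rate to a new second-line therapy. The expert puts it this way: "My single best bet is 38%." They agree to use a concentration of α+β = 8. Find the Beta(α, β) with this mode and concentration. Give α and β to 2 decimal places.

α = 3.28, β = 4.72

For α,β > 1 the Beta mode is (α−1)/(α+β−2). With α+β = 8, the mode is (α−1)/6.
Set (α−1)/6 = 0.38 → α = 1 + 0.38·6 = 3.28.
β = 8 − α = 4.72.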